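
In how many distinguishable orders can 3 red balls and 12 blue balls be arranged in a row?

Choose positions for the red balls: C(15,3) = 455.

455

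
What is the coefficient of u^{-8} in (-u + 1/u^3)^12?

General term: C(12,j)·(-u)^j·(1/u^3)^(12-j), with u-exponent 1j − 3(12−j) = 4j − 36.
Set 4j − 36 = -8: j = 7.
C(12,7) = 792; (-1)^7 = -1; 1^5 = 1.
Coefficient = 792 · (-1) · 1 = -792.

-792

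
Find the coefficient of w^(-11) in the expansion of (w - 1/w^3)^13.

1716

General term: C(13,j)·(w)^j·(-1/w^3)^(13-j), with w-exponent 1j − 3(13−j) = 4j − 39.
Set 4j − 39 = -11: j = 7.
C(13,7) = 1716; 1^7 = 1; (-1)^6 = 1.
Coefficient = 1716 · 1 · 1 = 1716.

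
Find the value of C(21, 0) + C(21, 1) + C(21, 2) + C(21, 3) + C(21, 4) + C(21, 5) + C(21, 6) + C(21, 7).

198440

1 + 21 + 210 + 1330 + 5985 + 20349 + 54264 + 116280 = 198440.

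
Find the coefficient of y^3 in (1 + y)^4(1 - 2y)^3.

Coefficient of y^3 = Σ_{j} C(4,j)·1^j·C(3,3-j)·(-2)^(3-j) for j from 0 to 3.
= (-8) + 48 + (-36) + 4 = 8.

8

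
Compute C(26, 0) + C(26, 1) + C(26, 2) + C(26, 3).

2952

1 + 26 + 325 + 2600 = 2952.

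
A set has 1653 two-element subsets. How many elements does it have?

58

n(n−1)/2 = 1653 ⇒ n(n−1) = 3306. Since 58·57 = 3306, n = 58.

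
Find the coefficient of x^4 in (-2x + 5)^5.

400

The general term is C(5,j)·(-2x)^j·(5)^(5-j); the x^4 term has j = 4.
C(5,4) = 5.
Coefficient = C(5,4) · (-2)^4 · 5^1 = 5 · 16 · 5 = 400.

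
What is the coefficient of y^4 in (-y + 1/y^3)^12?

General term: C(12,j)·(-y)^j·(1/y^3)^(12-j), with y-exponent 1j − 3(12−j) = 4j − 36.
Set 4j − 36 = 4: j = 10.
C(12,10) = 66; (-1)^10 = 1; 1^2 = 1.
Coefficient = 66 · 1 · 1 = 66.

66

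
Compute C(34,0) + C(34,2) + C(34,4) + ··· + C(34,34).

8589934592

Half of (1+1)^34 + (1−1)^34 gives the even-index sum: 2^33 = 8589934592.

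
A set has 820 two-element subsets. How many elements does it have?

n(n−1)/2 = 820 ⇒ n(n−1) = 1640. Since 41·40 = 1640, n = 41.

41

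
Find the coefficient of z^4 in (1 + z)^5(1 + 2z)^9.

7001

Coefficient of z^4 = Σ_{j} C(5,j)·1^j·C(9,4-j)·2^(4-j) for j from 0 to 4.
= 2016 + 3360 + 1440 + 180 + 5 = 7001.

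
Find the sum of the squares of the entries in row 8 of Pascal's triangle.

12870

By Vandermonde's identity, Σ C(8,j)² = C(16,8) = 12870.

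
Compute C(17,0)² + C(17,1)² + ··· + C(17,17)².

Σ C(17,k)² is the coefficient of x^17 in (1+x)^17(1+x)^17 = (1+x)^34, i.e. C(34,17) = 2333606220.

2333606220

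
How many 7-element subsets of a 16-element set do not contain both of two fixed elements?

9438

All 7-subsets: C(16,7) = 11440. Those containing both fixed elements: C(14,5) = 2002.
11440 − 2002 = 9438.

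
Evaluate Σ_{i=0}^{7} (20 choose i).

1 + 20 + 190 + 1140 + 4845 + 15504 + 38760 + 77520 = 137980.

137980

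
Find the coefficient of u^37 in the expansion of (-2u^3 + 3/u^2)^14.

-344064

General term: C(14,j)·(-2u^3)^j·(3/u^2)^(14-j), with u-exponent 3j − 2(14−j) = 5j − 28.
Set 5j − 28 = 37: j = 13.
C(14,13) = 14; (-2)^13 = -8192; 3^1 = 3.
Coefficient = 14 · (-8192) · 3 = -344064.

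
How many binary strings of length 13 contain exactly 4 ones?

715

Choose the 4 positions: C(13,4) = 715.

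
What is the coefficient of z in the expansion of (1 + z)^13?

13

The general term is C(13,j)·(1)^j·(z)^(13-j); the z^1 term has j = 12.
C(13,12) = 13.
Coefficient = C(13,12) = 13.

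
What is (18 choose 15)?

C(18,15) = C(18,3) by symmetry.
C(18,3) = (18·17·16) / 3! = 4896 / 6 = 816.

816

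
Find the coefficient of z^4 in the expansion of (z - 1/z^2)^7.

General term: C(7,j)·(z)^j·(-1/z^2)^(7-j), with z-exponent 1j − 2(7−j) = 3j − 14.
Set 3j − 14 = 4: j = 6.
C(7,6) = 7; 1^6 = 1; (-1)^1 = -1.
Coefficient = 7 · 1 · (-1) = -7.

-7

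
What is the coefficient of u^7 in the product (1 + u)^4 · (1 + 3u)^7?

Coefficient of u^7 = Σ_{j} C(4,j)·1^j·C(7,7-j)·3^(7-j) for j from 0 to 4.
= 2187 + 20412 + 30618 + 11340 + 945 = 65502.

65502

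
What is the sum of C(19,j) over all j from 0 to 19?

Setting x = 1 in (1+x)^19 gives Σ C(19,j) = 2^19 = 524288.

524288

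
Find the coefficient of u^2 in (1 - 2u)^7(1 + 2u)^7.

-28

Coefficient of u^2 = Σ_{j} C(7,j)·(-2)^j·C(7,2-j)·2^(2-j) for j from 0 to 2.
= 84 + (-196) + 84 = -28.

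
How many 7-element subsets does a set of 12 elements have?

792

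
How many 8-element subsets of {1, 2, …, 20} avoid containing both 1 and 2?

All 8-subsets: C(20,8) = 125970. Those containing both fixed elements: C(18,6) = 18564.
125970 − 18564 = 107406.

107406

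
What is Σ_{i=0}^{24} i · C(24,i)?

Differentiating (1+x)^24 and setting x=1: Σ i·C(24,i) = 24·2^23 = 201326592.

201326592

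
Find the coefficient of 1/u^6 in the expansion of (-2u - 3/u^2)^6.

General term: C(6,j)·(-2u)^j·(-3/u^2)^(6-j), with u-exponent 1j − 2(6−j) = 3j − 12.
Set 3j − 12 = -6: j = 2.
C(6,2) = 15; (-2)^2 = 4; (-3)^4 = 81.
Coefficient = 15 · 4 · 81 = 4860.

4860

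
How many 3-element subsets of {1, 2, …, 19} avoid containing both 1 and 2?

All 3-subsets: C(19,3) = 969. Those containing both fixed elements: C(17,1) = 17.
969 − 17 = 952.

952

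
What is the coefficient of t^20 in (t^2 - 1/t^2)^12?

-12

General term: C(12,j)·(t^2)^j·(-1/t^2)^(12-j), with t-exponent 2j − 2(12−j) = 4j − 24.
Set 4j − 24 = 20: j = 11.
C(12,11) = 12; 1^11 = 1; (-1)^1 = -1.
Coefficient = 12 · 1 · (-1) = -12.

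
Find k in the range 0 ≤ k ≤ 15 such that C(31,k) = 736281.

C(31,k) increases on 0 ≤ k ≤ 15. C(31,5) = 169911 and C(31,6) = 736281, so k = 6.

6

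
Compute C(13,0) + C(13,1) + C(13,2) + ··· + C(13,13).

8192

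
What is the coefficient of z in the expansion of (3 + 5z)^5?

2025

The general term is C(5,j)·(3)^j·(5z)^(5-j); the z^1 term has j = 4.
C(5,4) = 5.
Coefficient = C(5,4) · 3^4 · 5^1 = 5 · 81 · 5 = 2025.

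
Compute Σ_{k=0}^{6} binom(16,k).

1 + 16 + 120 + 560 + 1820 + 4368 + 8008 = 14893.

14893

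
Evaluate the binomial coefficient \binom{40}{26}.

C(40,26) = C(40,14) by symmetry.
C(40,14) = (40·39·38·37·36·35·34·33·32·31·30·29·28·27) / 14! = 2023140487449489408000 / 87178291200 = 23206929840.

23206929840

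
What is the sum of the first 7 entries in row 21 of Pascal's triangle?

82160

1 + 21 + 210 + 1330 + 5985 + 20349 + 54264 = 82160.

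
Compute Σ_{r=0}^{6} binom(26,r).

313912

1 + 26 + 325 + 2600 + 14950 + 65780 + 230230 = 313912.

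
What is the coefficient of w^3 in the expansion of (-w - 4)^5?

-160

The general term is C(5,j)·(-w)^j·(-4)^(5-j); the w^3 term has j = 3.
C(5,3) = 10.
Coefficient = C(5,3) · (-1)^3 · (-4)^2 = 10 · (-1) · 16 = -160.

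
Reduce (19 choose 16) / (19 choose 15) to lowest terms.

1/4

C(n,k+1)/C(n,k) = (n−k)/(k+1) = (19−15)/(15+1) = 4/16 = 1/4.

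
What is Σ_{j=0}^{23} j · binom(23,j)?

96468992

Differentiating (1+x)^23 and setting x=1: Σ j·C(23,j) = 23·2^22 = 96468992.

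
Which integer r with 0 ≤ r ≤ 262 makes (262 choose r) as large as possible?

131

C(262,r) is maximized at r = 262/2 = 131.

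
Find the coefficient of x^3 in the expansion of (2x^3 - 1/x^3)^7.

General term: C(7,j)·(2x^3)^j·(-1/x^3)^(7-j), with x-exponent 3j − 3(7−j) = 6j − 21.
Set 6j − 21 = 3: j = 4.
C(7,4) = 35; 2^4 = 16; (-1)^3 = -1.
Coefficient = 35 · 16 · (-1) = -560.

-560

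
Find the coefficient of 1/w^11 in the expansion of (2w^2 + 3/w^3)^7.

20412

General term: C(7,j)·(2w^2)^j·(3/w^3)^(7-j), with w-exponent 2j − 3(7−j) = 5j − 21.
Set 5j − 21 = -11: j = 2.
C(7,2) = 21; 2^2 = 4; 3^5 = 243.
Coefficient = 21 · 4 · 243 = 20412.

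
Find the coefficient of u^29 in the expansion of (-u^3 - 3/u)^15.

-110565

General term: C(15,j)·(-u^3)^j·(-3/u)^(15-j), with u-exponent 3j − 1(15−j) = 4j − 15.
Set 4j − 15 = 29: j = 11.
C(15,11) = 1365; (-1)^11 = -1; (-3)^4 = 81.
Coefficient = 1365 · (-1) · 81 = -110565.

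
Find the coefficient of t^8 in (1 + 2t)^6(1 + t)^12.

357423

Coefficient of t^8 = Σ_{j} C(6,j)·2^j·C(12,8-j)·1^(8-j) for j from 0 to 6.
= 495 + 9504 + 55440 + 126720 + 118800 + 42240 + 4224 = 357423.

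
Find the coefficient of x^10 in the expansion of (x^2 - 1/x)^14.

3003

General term: C(14,j)·(x^2)^j·(-1/x)^(14-j), with x-exponent 2j − 1(14−j) = 3j − 14.
Set 3j − 14 = 10: j = 8.
C(14,8) = 3003; 1^8 = 1; (-1)^6 = 1.
Coefficient = 3003 · 1 · 1 = 3003.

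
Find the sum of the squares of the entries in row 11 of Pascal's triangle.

Σ C(11,r)² is the coefficient of x^11 in (1+x)^11(1+x)^11 = (1+x)^22, i.e. C(22,11) = 705432.

705432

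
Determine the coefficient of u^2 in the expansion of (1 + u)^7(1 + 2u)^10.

341

Coefficient of u^2 = Σ_{j} C(7,j)·1^j·C(10,2-j)·2^(2-j) for j from 0 to 2.
= 180 + 140 + 21 = 341.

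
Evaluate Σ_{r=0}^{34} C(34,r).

The entries of row 34 sum to 2^34 = 17179869184.

17179869184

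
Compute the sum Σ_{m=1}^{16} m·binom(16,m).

524288

Since m·C(16,m) = 16·C(15,m−1), the sum is 16·2^15 = 16·32768 = 524288.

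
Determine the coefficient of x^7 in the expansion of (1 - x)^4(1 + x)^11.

99

Coefficient of x^7 = Σ_{j} C(4,j)·(-1)^j·C(11,7-j)·1^(7-j) for j from 0 to 4.
= 330 + (-1848) + 2772 + (-1320) + 165 = 99.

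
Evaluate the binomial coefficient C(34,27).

5379616

C(34,27) = C(34,7) by symmetry.
C(34,7) = (34·33·32·31·30·29·28) / 7! = 27113264640 / 5040 = 5379616.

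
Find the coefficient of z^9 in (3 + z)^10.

30

The general term is C(10,j)·(3)^j·(z)^(10-j); the z^9 term has j = 1.
C(10,1) = 10.
Coefficient = C(10,1) · 3^1 = 10 · 3 = 30.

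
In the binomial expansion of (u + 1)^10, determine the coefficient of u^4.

The general term is C(10,j)·(u)^j·(1)^(10-j); the u^4 term has j = 4.
C(10,4) = 210.
Coefficient = C(10,4) = 210.

210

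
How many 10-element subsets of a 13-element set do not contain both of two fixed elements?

All 10-subsets: C(13,10) = 286. Those containing both fixed elements: C(11,8) = 165.
286 − 165 = 121.

121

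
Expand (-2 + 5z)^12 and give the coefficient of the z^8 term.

The general term is C(12,j)·(-2)^j·(5z)^(12-j); the z^8 term has j = 4.
C(12,4) = 495.
Coefficient = C(12,4) · (-2)^4 · 5^8 = 495 · 16 · 390625 = 3093750000.

3093750000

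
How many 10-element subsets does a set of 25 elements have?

C(25,10) = (25·24·23·22·21·20·19·18·17·16) / 10! = 11861676288000 / 3628800 = 3268760.

3268760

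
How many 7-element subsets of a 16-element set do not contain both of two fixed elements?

9438

All 7-subsets: C(16,7) = 11440. Those containing both fixed elements: C(14,5) = 2002.
11440 − 2002 = 9438.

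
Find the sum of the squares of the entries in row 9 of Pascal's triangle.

By Vandermonde's identity, Σ C(9,j)² = C(18,9) = 48620.

48620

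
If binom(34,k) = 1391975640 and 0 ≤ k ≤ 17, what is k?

C(34,k) increases on 0 ≤ k ≤ 17. C(34,13) = 927983760 and C(34,14) = 1391975640, so k = 14.

14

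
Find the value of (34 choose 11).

C(34,11) = (34·33·32·31·30·29·28·27·26·25·24) / 11! = 11420107066368000 / 39916800 = 286097760.

286097760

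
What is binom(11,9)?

55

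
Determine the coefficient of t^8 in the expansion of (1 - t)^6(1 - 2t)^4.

Coefficient of t^8 = Σ_{j} C(6,j)·(-1)^j·C(4,8-j)·(-2)^(8-j) for j from 4 to 6.
= 240 + 192 + 24 = 456.

456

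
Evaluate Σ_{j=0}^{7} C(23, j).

1 + 23 + 253 + 1771 + 8855 + 33649 + 100947 + 245157 = 390656.

390656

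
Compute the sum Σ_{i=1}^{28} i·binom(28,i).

3758096384

Since i·C(28,i) = 28·C(27,i−1), the sum is 28·2^27 = 28·134217728 = 3758096384.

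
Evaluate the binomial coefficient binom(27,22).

80730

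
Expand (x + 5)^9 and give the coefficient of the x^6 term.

10500

The general term is C(9,j)·(x)^j·(5)^(9-j); the x^6 term has j = 6.
C(9,6) = 84.
Coefficient = C(9,6) · 5^3 = 84 · 125 = 10500.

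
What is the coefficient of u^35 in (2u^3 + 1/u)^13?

General term: C(13,j)·(2u^3)^j·(1/u)^(13-j), with u-exponent 3j − 1(13−j) = 4j − 13.
Set 4j − 13 = 35: j = 12.
C(13,12) = 13; 2^12 = 4096; 1^1 = 1.
Coefficient = 13 · 4096 · 1 = 53248.

53248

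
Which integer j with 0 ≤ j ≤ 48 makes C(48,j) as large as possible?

24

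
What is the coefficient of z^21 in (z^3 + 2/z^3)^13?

General term: C(13,j)·(z^3)^j·(2/z^3)^(13-j), with z-exponent 3j − 3(13−j) = 6j − 39.
Set 6j − 39 = 21: j = 10.
C(13,10) = 286; 1^10 = 1; 2^3 = 8.
Coefficient = 286 · 1 · 8 = 2288.

2288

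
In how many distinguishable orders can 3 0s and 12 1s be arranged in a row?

Choose positions for the 0s: C(15,3) = 455.

455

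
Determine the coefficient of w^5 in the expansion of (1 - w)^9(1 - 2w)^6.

Coefficient of w^5 = Σ_{j} C(9,j)·(-1)^j·C(6,5-j)·(-2)^(5-j) for j from 0 to 5.
= (-192) + (-2160) + (-5760) + (-5040) + (-1512) + (-126) = -14790.

-14790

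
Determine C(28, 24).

C(28,24) = C(28,4) by symmetry.
C(28,4) = (28·27·26·25) / 4! = 491400 / 24 = 20475.

20475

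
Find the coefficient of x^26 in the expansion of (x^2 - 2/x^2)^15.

-30

General term: C(15,j)·(x^2)^j·(-2/x^2)^(15-j), with x-exponent 2j − 2(15−j) = 4j − 30.
Set 4j − 30 = 26: j = 14.
C(15,14) = 15; 1^14 = 1; (-2)^1 = -2.
Coefficient = 15 · 1 · (-2) = -30.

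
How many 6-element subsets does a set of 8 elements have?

28

C(8,6) = C(8,2) by symmetry.
C(8,2) = (8·7) / 2! = 56 / 2 = 28.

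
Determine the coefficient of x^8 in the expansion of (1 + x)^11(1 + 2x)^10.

Coefficient of x^8 = Σ_{j} C(11,j)·1^j·C(10,8-j)·2^(8-j) for j from 0 to 8.
= 11520 + 168960 + 739200 + 1330560 + 1108800 + 443520 + 83160 + 6600 + 165 = 3892485.

3892485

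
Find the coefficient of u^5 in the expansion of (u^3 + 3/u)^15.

177324147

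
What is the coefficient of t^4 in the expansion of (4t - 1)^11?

The general term is C(11,j)·(4t)^j·(-1)^(11-j); the t^4 term has j = 4.
C(11,4) = 330.
Coefficient = C(11,4) · 4^4 · (-1)^7 = 330 · 256 · (-1) = -84480.

-84480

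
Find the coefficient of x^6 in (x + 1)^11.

462

The general term is C(11,j)·(x)^j·(1)^(11-j); the x^6 term has j = 6.
C(11,6) = 462.
Coefficient = C(11,6) = 462.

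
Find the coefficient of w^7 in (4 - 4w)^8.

-524288

The general term is C(8,j)·(4)^j·(-4w)^(8-j); the w^7 term has j = 1.
C(8,1) = 8.
Coefficient = C(8,1) · 4^1 · (-4)^7 = 8 · 4 · (-16384) = -524288.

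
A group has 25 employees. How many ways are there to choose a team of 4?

12650

This is C(25,4) = 12650.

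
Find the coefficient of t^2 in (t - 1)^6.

15

The general term is C(6,j)·(t)^j·(-1)^(6-j); the t^2 term has j = 2.
C(6,2) = 15.
Coefficient = C(6,2) = 15.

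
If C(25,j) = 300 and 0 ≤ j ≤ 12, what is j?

C(25,j) increases on 0 ≤ j ≤ 12. C(25,1) = 25 and C(25,2) = 300, so j = 2.

2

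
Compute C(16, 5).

4368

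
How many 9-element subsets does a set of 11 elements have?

55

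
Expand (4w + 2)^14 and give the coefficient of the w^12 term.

The general term is C(14,j)·(4w)^j·(2)^(14-j); the w^12 term has j = 12.
C(14,12) = 91.
Coefficient = C(14,12) · 4^12 · 2^2 = 91 · 16777216 · 4 = 6106906624.

6106906624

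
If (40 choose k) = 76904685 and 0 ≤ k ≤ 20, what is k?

8

C(40,k) increases on 0 ≤ k ≤ 20. C(40,7) = 18643560 and C(40,8) = 76904685, so k = 8.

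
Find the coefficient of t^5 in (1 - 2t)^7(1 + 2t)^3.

0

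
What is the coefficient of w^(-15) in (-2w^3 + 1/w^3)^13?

11440

General term: C(13,j)·(-2w^3)^j·(1/w^3)^(13-j), with w-exponent 3j − 3(13−j) = 6j − 39.
Set 6j − 39 = -15: j = 4.
C(13,4) = 715; (-2)^4 = 16; 1^9 = 1.
Coefficient = 715 · 16 · 1 = 11440.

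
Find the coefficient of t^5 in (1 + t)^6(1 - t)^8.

Coefficient of t^5 = Σ_{j} C(6,j)·1^j·C(8,5-j)·(-1)^(5-j) for j from 0 to 5.
= (-56) + 420 + (-840) + 560 + (-120) + 6 = -30.

-30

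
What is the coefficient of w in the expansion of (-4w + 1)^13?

The general term is C(13,j)·(-4w)^j·(1)^(13-j); the w^1 term has j = 1.
C(13,1) = 13.
Coefficient = C(13,1) · (-4)^1 = 13 · (-4) = -52.

-52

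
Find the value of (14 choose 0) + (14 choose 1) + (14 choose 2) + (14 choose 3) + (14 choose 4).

1471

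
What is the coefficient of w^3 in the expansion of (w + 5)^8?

175000

The general term is C(8,j)·(w)^j·(5)^(8-j); the w^3 term has j = 3.
C(8,3) = 56.
Coefficient = C(8,3) · 5^5 = 56 · 3125 = 175000.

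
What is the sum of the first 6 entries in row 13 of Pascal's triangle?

1 + 13 + 78 + 286 + 715 + 1287 = 2380.

2380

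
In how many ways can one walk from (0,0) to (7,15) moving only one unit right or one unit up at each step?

Each path is a sequence of 22 steps with 7 rights: C(22,7) = 170544.

170544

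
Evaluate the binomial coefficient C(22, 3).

C(22,3) = (22·21·20) / 3! = 9240 / 6 = 1540.

1540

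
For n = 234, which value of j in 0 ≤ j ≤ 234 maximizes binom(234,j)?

C(234,j) is maximized at j = 234/2 = 117.

117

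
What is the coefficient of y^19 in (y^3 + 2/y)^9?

General term: C(9,j)·(y^3)^j·(2/y)^(9-j), with y-exponent 3j − 1(9−j) = 4j − 9.
Set 4j − 9 = 19: j = 7.
C(9,7) = 36; 1^7 = 1; 2^2 = 4.
Coefficient = 36 · 1 · 4 = 144.

144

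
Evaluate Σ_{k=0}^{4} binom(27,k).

20854

1 + 27 + 351 + 2925 + 17550 = 20854.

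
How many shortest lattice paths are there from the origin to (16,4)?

4845

Each path is a sequence of 20 steps with 16 rights: C(20,16) = 4845.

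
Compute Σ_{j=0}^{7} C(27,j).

1285624

1 + 27 + 351 + 2925 + 17550 + 80730 + 296010 + 888030 = 1285624.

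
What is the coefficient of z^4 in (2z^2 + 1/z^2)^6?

General term: C(6,j)·(2z^2)^j·(1/z^2)^(6-j), with z-exponent 2j − 2(6−j) = 4j − 12.
Set 4j − 12 = 4: j = 4.
C(6,4) = 15; 2^4 = 16; 1^2 = 1.
Coefficient = 15 · 16 · 1 = 240.

240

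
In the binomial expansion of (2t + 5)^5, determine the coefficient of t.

The general term is C(5,j)·(2t)^j·(5)^(5-j); the t^1 term has j = 1.
C(5,1) = 5.
Coefficient = C(5,1) · 2^1 · 5^4 = 5 · 2 · 625 = 6250.

6250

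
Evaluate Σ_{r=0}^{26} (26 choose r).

67108864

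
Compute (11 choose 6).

462

C(11,6) = C(11,5) by symmetry.
C(11,5) = (11·10·9·8·7) / 5! = 55440 / 120 = 462.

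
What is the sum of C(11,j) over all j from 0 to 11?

2048

Setting x = 1 in (1+x)^11 gives Σ C(11,j) = 2^11 = 2048.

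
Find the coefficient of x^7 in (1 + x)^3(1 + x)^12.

6435

(1 + x)^3(1 + x)^12 = (1 + x)^15, so the coefficient of x^7 is C(15,7)·1^7 = 6435·1 = 6435.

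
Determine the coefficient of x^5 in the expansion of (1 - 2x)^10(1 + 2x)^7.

Coefficient of x^5 = Σ_{j} C(10,j)·(-2)^j·C(7,5-j)·2^(5-j) for j from 0 to 5.
= 672 + (-11200) + 50400 + (-80640) + 47040 + (-8064) = -1792.

-1792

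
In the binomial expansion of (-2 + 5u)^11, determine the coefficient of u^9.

The general term is C(11,j)·(-2)^j·(5u)^(11-j); the u^9 term has j = 2.
C(11,2) = 55.
Coefficient = C(11,2) · (-2)^2 · 5^9 = 55 · 4 · 1953125 = 429687500.

429687500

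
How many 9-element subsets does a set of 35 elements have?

C(35,9) = (35·34·33·32·31·30·29·28·27) / 9! = 25622035084800 / 362880 = 70607460.

70607460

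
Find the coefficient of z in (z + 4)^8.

The general term is C(8,j)·(z)^j·(4)^(8-j); the z^1 term has j = 1.
C(8,1) = 8.
Coefficient = C(8,1) · 4^7 = 8 · 16384 = 131072.

131072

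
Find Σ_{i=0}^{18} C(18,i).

Setting x = 1 in (1+x)^18 gives Σ C(18,i) = 2^18 = 262144.

262144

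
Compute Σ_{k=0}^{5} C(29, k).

1 + 29 + 406 + 3654 + 23751 + 118755 = 146596.

146596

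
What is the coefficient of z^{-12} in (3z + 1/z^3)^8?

1512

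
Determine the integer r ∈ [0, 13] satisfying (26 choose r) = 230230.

6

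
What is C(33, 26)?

4272048

C(33,26) = C(33,7) by symmetry.
C(33,7) = (33·32·31·30·29·28·27) / 7! = 21531121920 / 5040 = 4272048.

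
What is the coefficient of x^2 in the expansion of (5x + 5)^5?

The general term is C(5,j)·(5x)^j·(5)^(5-j); the x^2 term has j = 2.
C(5,2) = 10.
Coefficient = C(5,2) · 5^2 · 5^3 = 10 · 25 · 125 = 31250.

31250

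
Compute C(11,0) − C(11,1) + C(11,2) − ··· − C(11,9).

-10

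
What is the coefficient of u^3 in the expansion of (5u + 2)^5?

5000

The general term is C(5,j)·(5u)^j·(2)^(5-j); the u^3 term has j = 3.
C(5,3) = 10.
Coefficient = C(5,3) · 5^3 · 2^2 = 10 · 125 · 4 = 5000.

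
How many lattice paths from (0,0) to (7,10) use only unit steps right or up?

Each path is a sequence of 17 steps with 7 rights: C(17,7) = 19448.

19448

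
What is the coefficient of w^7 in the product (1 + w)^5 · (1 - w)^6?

Coefficient of w^7 = Σ_{j} C(5,j)·1^j·C(6,7-j)·(-1)^(7-j) for j from 1 to 5.
= 5 + (-60) + 150 + (-100) + 15 = 10.

10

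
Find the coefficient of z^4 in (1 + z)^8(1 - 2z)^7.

Coefficient of z^4 = Σ_{j} C(8,j)·1^j·C(7,4-j)·(-2)^(4-j) for j from 0 to 4.
= 560 + (-2240) + 2352 + (-784) + 70 = -42.

-42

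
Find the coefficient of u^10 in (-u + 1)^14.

The general term is C(14,j)·(-u)^j·(1)^(14-j); the u^10 term has j = 10.
C(14,10) = 1001.
Coefficient = C(14,10) = 1001.

1001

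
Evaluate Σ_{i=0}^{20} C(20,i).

1048576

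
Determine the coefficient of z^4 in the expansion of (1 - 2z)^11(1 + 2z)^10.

Coefficient of z^4 = Σ_{j} C(11,j)·(-2)^j·C(10,4-j)·2^(4-j) for j from 0 to 4.
= 3360 + (-21120) + 39600 + (-26400) + 5280 = 720.

720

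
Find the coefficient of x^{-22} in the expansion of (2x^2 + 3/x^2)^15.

669615660

General term: C(15,j)·(2x^2)^j·(3/x^2)^(15-j), with x-exponent 2j − 2(15−j) = 4j − 30.
Set 4j − 30 = -22: j = 2.
C(15,2) = 105; 2^2 = 4; 3^13 = 1594323.
Coefficient = 105 · 4 · 1594323 = 669615660.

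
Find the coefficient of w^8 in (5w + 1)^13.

502734375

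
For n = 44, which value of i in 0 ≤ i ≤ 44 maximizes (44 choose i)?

22

C(44,i) is maximized at i = 44/2 = 22.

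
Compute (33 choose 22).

193536720

C(33,22) = C(33,11) by symmetry.
C(33,11) = (33·32·31·30·29·28·27·26·25·24·23) / 11! = 7725366544896000 / 39916800 = 193536720.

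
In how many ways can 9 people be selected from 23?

817190

This is C(23,9) = 817190.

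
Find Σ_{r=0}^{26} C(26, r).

The entries of row 26 sum to 2^26 = 67108864.

67108864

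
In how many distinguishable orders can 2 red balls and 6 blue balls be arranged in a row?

Choose positions for the red balls: C(8,2) = 28.

28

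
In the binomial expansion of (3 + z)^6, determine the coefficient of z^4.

135

The general term is C(6,j)·(3)^j·(z)^(6-j); the z^4 term has j = 2.
C(6,2) = 15.
Coefficient = C(6,2) · 3^2 = 15 · 9 = 135.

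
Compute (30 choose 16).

145422675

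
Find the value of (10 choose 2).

C(10,2) = (10·9) / 2! = 90 / 2 = 45.

45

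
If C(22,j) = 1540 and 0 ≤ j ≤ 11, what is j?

C(22,j) increases on 0 ≤ j ≤ 11. C(22,2) = 231 and C(22,3) = 1540, so j = 3.

3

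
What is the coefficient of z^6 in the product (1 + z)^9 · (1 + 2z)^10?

312900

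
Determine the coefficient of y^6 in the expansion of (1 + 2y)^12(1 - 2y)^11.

-10560

Coefficient of y^6 = Σ_{j} C(12,j)·2^j·C(11,6-j)·(-2)^(6-j) for j from 0 to 6.
= 29568 + (-354816) + 1393920 + (-2323200) + 1742400 + (-557568) + 59136 = -10560.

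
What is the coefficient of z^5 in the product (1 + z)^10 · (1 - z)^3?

-63

Coefficient of z^5 = Σ_{j} C(10,j)·1^j·C(3,5-j)·(-1)^(5-j) for j from 2 to 5.
= (-45) + 360 + (-630) + 252 = -63.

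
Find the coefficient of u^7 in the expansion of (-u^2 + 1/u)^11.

General term: C(11,j)·(-u^2)^j·(1/u)^(11-j), with u-exponent 2j − 1(11−j) = 3j − 11.
Set 3j − 11 = 7: j = 6.
C(11,6) = 462; (-1)^6 = 1; 1^5 = 1.
Coefficient = 462 · 1 · 1 = 462.

462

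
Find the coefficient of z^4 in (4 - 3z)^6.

The general term is C(6,j)·(4)^j·(-3z)^(6-j); the z^4 term has j = 2.
C(6,2) = 15.
Coefficient = C(6,2) · 4^2 · (-3)^4 = 15 · 16 · 81 = 19440.

19440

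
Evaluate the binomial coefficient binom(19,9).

C(19,9) = (19·18·17·16·15·14·13·12·11) / 9! = 33522128640 / 362880 = 92378.

92378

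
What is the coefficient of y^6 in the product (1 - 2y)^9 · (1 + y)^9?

1176

Coefficient of y^6 = Σ_{j} C(9,j)·(-2)^j·C(9,6-j)·1^(6-j) for j from 0 to 6.
= 84 + (-2268) + 18144 + (-56448) + 72576 + (-36288) + 5376 = 1176.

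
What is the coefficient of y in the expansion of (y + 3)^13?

The general term is C(13,j)·(y)^j·(3)^(13-j); the y^1 term has j = 1.
C(13,1) = 13.
Coefficient = C(13,1) · 3^12 = 13 · 531441 = 6908733.

6908733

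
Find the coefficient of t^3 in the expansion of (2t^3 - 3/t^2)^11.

General term: C(11,j)·(2t^3)^j·(-3/t^2)^(11-j), with t-exponent 3j − 2(11−j) = 5j − 22.
Set 5j − 22 = 3: j = 5.
C(11,5) = 462; 2^5 = 32; (-3)^6 = 729.
Coefficient = 462 · 32 · 729 = 10777536.

10777536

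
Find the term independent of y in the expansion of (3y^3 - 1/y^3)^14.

-7505784

General term: C(14,j)·(3y^3)^j·(-1/y^3)^(14-j), with y-exponent 3j − 3(14−j) = 6j − 42.
Set 6j − 42 = 0: j = 7.
C(14,7) = 3432; 3^7 = 2187; (-1)^7 = -1.
Coefficient = 3432 · 2187 · (-1) = -7505784.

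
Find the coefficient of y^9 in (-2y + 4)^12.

The general term is C(12,j)·(-2y)^j·(4)^(12-j); the y^9 term has j = 9.
C(12,9) = 220.
Coefficient = C(12,9) · (-2)^9 · 4^3 = 220 · (-512) · 64 = -7208960.

-7208960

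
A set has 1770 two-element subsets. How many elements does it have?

n(n−1)/2 = 1770 ⇒ n(n−1) = 3540. Since 60·59 = 3540, n = 60.

60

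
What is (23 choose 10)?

C(23,10) = (23·22·21·20·19·18·17·16·15·14) / 10! = 4151586700800 / 3628800 = 1144066.

1144066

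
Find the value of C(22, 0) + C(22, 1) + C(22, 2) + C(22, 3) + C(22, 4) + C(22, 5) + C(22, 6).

1 + 22 + 231 + 1540 + 7315 + 26334 + 74613 = 110056.

110056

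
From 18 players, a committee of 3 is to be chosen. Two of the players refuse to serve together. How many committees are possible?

800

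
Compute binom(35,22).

C(35,22) = C(35,13) by symmetry.
C(35,13) = (35·34·33·32·31·30·29·28·27·26·25·24·23) / 13! = 9193186188426240000 / 6227020800 = 1476337800.

1476337800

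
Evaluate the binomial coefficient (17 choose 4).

2380

C(17,4) = (17·16·15·14) / 4! = 57120 / 24 = 2380.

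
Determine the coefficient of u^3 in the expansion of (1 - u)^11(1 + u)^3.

Coefficient of u^3 = Σ_{j} C(11,j)·(-1)^j·C(3,3-j)·1^(3-j) for j from 0 to 3.
= 1 + (-33) + 165 + (-165) = -32.

-32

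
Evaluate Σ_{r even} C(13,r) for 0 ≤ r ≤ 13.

4096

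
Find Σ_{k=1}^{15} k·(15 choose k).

245760

Differentiating (1+x)^15 and setting x=1: Σ k·C(15,k) = 15·2^14 = 245760.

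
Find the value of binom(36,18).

C(36,18) = (36·35·34·33·32·31·30·29·28·27·26·25·24·23·22·21·20·19) / 18! = 58102407620643984998400000 / 6402373705728000 = 9075135300.

9075135300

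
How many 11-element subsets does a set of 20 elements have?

167960

C(20,11) = C(20,9) by symmetry.
C(20,9) = (20·19·18·17·16·15·14·13·12) / 9! = 60949324800 / 362880 = 167960.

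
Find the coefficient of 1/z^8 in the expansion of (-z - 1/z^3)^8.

General term: C(8,j)·(-z)^j·(-1/z^3)^(8-j), with z-exponent 1j − 3(8−j) = 4j − 24.
Set 4j − 24 = -8: j = 4.
C(8,4) = 70; (-1)^4 = 1; (-1)^4 = 1.
Coefficient = 70 · 1 · 1 = 70.

70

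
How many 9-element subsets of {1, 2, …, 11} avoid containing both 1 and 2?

All 9-subsets: C(11,9) = 55. Those containing both fixed elements: C(9,7) = 36.
55 − 36 = 19.

19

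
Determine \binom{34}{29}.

278256

C(34,29) = C(34,5) by symmetry.
C(34,5) = (34·33·32·31·30) / 5! = 33390720 / 120 = 278256.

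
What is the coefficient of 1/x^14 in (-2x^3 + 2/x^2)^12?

270336

General term: C(12,j)·(-2x^3)^j·(2/x^2)^(12-j), with x-exponent 3j − 2(12−j) = 5j − 24.
Set 5j − 24 = -14: j = 2.
C(12,2) = 66; (-2)^2 = 4; 2^10 = 1024.
Coefficient = 66 · 4 · 1024 = 270336.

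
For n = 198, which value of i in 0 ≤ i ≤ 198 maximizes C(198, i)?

C(198,i) is maximized at i = 198/2 = 99.

99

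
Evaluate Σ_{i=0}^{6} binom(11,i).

1 + 11 + 55 + 165 + 330 + 462 + 462 = 1486.

1486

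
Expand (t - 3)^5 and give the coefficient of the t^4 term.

-15

The general term is C(5,j)·(t)^j·(-3)^(5-j); the t^4 term has j = 4.
C(5,4) = 5.
Coefficient = C(5,4) · (-3)^1 = 5 · (-3) = -15.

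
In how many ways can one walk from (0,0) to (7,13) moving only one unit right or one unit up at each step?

77520

Each path is a sequence of 20 steps with 7 rights: C(20,7) = 77520.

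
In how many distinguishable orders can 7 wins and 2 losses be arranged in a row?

36

Choose positions for the wins: C(9,7) = 36.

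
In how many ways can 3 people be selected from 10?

120

This is C(10,3) = 120.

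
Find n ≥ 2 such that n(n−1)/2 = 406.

n(n−1)/2 = 406 ⇒ n(n−1) = 812. Since 29·28 = 812, n = 29.

29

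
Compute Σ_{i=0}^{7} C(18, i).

1 + 18 + 153 + 816 + 3060 + 8568 + 18564 + 31824 = 63004.

63004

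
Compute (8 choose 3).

56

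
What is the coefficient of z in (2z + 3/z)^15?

General term: C(15,j)·(2z)^j·(3/z)^(15-j), with z-exponent 1j − 1(15−j) = 2j − 15.
Set 2j − 15 = 1: j = 8.
C(15,8) = 6435; 2^8 = 256; 3^7 = 2187.
Coefficient = 6435 · 256 · 2187 = 3602776320.

3602776320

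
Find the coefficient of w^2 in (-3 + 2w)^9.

The general term is C(9,j)·(-3)^j·(2w)^(9-j); the w^2 term has j = 7.
C(9,7) = 36.
Coefficient = C(9,7) · (-3)^7 · 2^2 = 36 · (-2187) · 4 = -314928.

-314928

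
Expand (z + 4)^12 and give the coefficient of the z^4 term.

32440320

The general term is C(12,j)·(z)^j·(4)^(12-j); the z^4 term has j = 4.
C(12,4) = 495.
Coefficient = C(12,4) · 4^8 = 495 · 65536 = 32440320.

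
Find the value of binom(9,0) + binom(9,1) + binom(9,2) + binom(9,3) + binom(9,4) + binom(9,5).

382

1 + 9 + 36 + 84 + 126 + 126 = 382.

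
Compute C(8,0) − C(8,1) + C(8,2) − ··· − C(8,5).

-21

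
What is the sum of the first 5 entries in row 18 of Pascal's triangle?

1 + 18 + 153 + 816 + 3060 = 4048.

4048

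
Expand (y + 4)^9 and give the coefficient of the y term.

589824

The general term is C(9,j)·(y)^j·(4)^(9-j); the y^1 term has j = 1.
C(9,1) = 9.
Coefficient = C(9,1) · 4^8 = 9 · 65536 = 589824.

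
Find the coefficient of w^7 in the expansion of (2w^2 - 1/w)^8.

-1792

General term: C(8,j)·(2w^2)^j·(-1/w)^(8-j), with w-exponent 2j − 1(8−j) = 3j − 8.
Set 3j − 8 = 7: j = 5.
C(8,5) = 56; 2^5 = 32; (-1)^3 = -1.
Coefficient = 56 · 32 · (-1) = -1792.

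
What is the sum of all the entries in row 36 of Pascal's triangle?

Setting x = 1 in (1+x)^36 gives Σ C(36,k) = 2^36 = 68719476736.

68719476736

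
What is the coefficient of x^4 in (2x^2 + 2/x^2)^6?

General term: C(6,j)·(2x^2)^j·(2/x^2)^(6-j), with x-exponent 2j − 2(6−j) = 4j − 12.
Set 4j − 12 = 4: j = 4.
C(6,4) = 15; 2^4 = 16; 2^2 = 4.
Coefficient = 15 · 16 · 4 = 960.

960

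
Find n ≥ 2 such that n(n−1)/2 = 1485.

n(n−1)/2 = 1485 ⇒ n(n−1) = 2970. Since 55·54 = 2970, n = 55.

55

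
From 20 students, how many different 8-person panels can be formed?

This is C(20,8) = 125970.

125970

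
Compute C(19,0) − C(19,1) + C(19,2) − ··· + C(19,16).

153

The partial alternating sum Σ_{k=0}^{16} (−1)^k C(19,k) = (−1)^16 C(18,16) = 153.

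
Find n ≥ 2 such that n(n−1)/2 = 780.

n(n−1)/2 = 780 ⇒ n(n−1) = 1560. Since 40·39 = 1560, n = 40.

40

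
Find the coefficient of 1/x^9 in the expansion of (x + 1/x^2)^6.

General term: C(6,j)·(x)^j·(1/x^2)^(6-j), with x-exponent 1j − 2(6−j) = 3j − 12.
Set 3j − 12 = -9: j = 1.
C(6,1) = 6; 1^1 = 1; 1^5 = 1.
Coefficient = 6 · 1 · 1 = 6.

6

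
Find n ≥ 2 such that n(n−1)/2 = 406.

n(n−1)/2 = 406 ⇒ n(n−1) = 812. Since 29·28 = 812, n = 29.

29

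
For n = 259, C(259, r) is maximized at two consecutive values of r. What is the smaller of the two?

For odd n = 259, C(259,r) peaks at r = (n−1)/2 and (n+1)/2; the smaller is 129.

129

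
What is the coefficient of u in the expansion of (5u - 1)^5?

25

The general term is C(5,j)·(5u)^j·(-1)^(5-j); the u^1 term has j = 1.
C(5,1) = 5.
Coefficient = C(5,1) · 5^1 = 5 · 5 = 25.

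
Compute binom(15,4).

1365

C(15,4) = (15·14·13·12) / 4! = 32760 / 24 = 1365.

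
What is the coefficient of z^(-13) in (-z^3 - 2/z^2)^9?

-2304

General term: C(9,j)·(-z^3)^j·(-2/z^2)^(9-j), with z-exponent 3j − 2(9−j) = 5j − 18.
Set 5j − 18 = -13: j = 1.
C(9,1) = 9; (-1)^1 = -1; (-2)^8 = 256.
Coefficient = 9 · (-1) · 256 = -2304.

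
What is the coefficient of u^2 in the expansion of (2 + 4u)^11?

The general term is C(11,j)·(2)^j·(4u)^(11-j); the u^2 term has j = 9.
C(11,9) = 55.
Coefficient = C(11,9) · 2^9 · 4^2 = 55 · 512 · 16 = 450560.

450560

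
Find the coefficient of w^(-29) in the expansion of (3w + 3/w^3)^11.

General term: C(11,j)·(3w)^j·(3/w^3)^(11-j), with w-exponent 1j − 3(11−j) = 4j − 33.
Set 4j − 33 = -29: j = 1.
C(11,1) = 11; 3^1 = 3; 3^10 = 59049.
Coefficient = 11 · 3 · 59049 = 1948617.

1948617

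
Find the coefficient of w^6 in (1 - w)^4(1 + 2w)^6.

156

Coefficient of w^6 = Σ_{j} C(4,j)·(-1)^j·C(6,6-j)·2^(6-j) for j from 0 to 4.
= 64 + (-768) + 1440 + (-640) + 60 = 156.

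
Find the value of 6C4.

15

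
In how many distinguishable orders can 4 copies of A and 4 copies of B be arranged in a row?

70

Choose positions for the A's: C(8,4) = 70.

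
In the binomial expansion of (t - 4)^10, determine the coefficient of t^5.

The general term is C(10,j)·(t)^j·(-4)^(10-j); the t^5 term has j = 5.
C(10,5) = 252.
Coefficient = C(10,5) · (-4)^5 = 252 · (-1024) = -258048.

-258048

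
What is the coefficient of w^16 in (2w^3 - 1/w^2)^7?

General term: C(7,j)·(2w^3)^j·(-1/w^2)^(7-j), with w-exponent 3j − 2(7−j) = 5j − 14.
Set 5j − 14 = 16: j = 6.
C(7,6) = 7; 2^6 = 64; (-1)^1 = -1.
Coefficient = 7 · 64 · (-1) = -448.

-448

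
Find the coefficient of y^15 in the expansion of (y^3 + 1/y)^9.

84

General term: C(9,j)·(y^3)^j·(1/y)^(9-j), with y-exponent 3j − 1(9−j) = 4j − 9.
Set 4j − 9 = 15: j = 6.
C(9,6) = 84; 1^6 = 1; 1^3 = 1.
Coefficient = 84 · 1 · 1 = 84.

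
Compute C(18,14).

3060

C(18,14) = C(18,4) by symmetry.
C(18,4) = (18·17·16·15) / 4! = 73440 / 24 = 3060.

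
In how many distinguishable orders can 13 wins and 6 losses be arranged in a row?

Choose positions for the wins: C(19,13) = 27132.

27132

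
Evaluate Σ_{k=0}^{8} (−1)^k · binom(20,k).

75582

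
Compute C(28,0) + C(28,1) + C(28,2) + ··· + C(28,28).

The entries of row 28 sum to 2^28 = 268435456.

268435456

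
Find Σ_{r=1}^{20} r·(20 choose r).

10485760

Since r·C(20,r) = 20·C(19,r−1), the sum is 20·2^19 = 20·524288 = 10485760.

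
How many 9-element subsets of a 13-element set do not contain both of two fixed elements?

385

All 9-subsets: C(13,9) = 715. Those containing both fixed elements: C(11,7) = 330.
715 − 330 = 385.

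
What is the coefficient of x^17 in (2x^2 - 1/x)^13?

-292864

General term: C(13,j)·(2x^2)^j·(-1/x)^(13-j), with x-exponent 2j − 1(13−j) = 3j − 13.
Set 3j − 13 = 17: j = 10.
C(13,10) = 286; 2^10 = 1024; (-1)^3 = -1.
Coefficient = 286 · 1024 · (-1) = -292864.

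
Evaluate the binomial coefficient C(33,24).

38567100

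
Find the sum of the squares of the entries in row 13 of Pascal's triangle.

10400600

By Vandermonde's identity, Σ C(13,r)² = C(26,13) = 10400600.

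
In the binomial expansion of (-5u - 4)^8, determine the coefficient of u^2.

2867200

The general term is C(8,j)·(-5u)^j·(-4)^(8-j); the u^2 term has j = 2.
C(8,2) = 28.
Coefficient = C(8,2) · (-5)^2 · (-4)^6 = 28 · 25 · 4096 = 2867200.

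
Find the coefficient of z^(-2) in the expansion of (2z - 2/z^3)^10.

-122880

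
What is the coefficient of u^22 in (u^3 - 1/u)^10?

45

General term: C(10,j)·(u^3)^j·(-1/u)^(10-j), with u-exponent 3j − 1(10−j) = 4j − 10.
Set 4j − 10 = 22: j = 8.
C(10,8) = 45; 1^8 = 1; (-1)^2 = 1.
Coefficient = 45 · 1 · 1 = 45.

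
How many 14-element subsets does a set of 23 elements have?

817190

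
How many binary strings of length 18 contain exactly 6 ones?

18564

Choose the 6 positions: C(18,6) = 18564.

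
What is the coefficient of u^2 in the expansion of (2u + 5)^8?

1750000

The general term is C(8,j)·(2u)^j·(5)^(8-j); the u^2 term has j = 2.
C(8,2) = 28.
Coefficient = C(8,2) · 2^2 · 5^6 = 28 · 4 · 15625 = 1750000.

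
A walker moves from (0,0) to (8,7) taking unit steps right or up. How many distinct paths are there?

Each path is a sequence of 15 steps with 8 rights: C(15,8) = 6435.

6435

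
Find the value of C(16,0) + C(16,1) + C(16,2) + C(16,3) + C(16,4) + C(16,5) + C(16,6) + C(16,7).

26333

1 + 16 + 120 + 560 + 1820 + 4368 + 8008 + 11440 = 26333.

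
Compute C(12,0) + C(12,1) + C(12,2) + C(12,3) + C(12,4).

794

1 + 12 + 66 + 220 + 495 = 794.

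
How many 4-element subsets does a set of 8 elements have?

70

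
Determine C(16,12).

1820

C(16,12) = C(16,4) by symmetry.
C(16,4) = (16·15·14·13) / 4! = 43680 / 24 = 1820.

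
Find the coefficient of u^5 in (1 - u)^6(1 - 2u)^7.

Coefficient of u^5 = Σ_{j} C(6,j)·(-1)^j·C(7,5-j)·(-2)^(5-j) for j from 0 to 5.
= (-672) + (-3360) + (-4200) + (-1680) + (-210) + (-6) = -10128.

-10128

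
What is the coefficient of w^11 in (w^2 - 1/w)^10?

-120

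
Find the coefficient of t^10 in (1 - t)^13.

The general term is C(13,j)·(1)^j·(-t)^(13-j); the t^10 term has j = 3.
C(13,3) = 286.
Coefficient = C(13,3) = 286.

286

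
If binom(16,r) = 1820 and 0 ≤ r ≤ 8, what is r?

C(16,r) increases on 0 ≤ r ≤ 8. C(16,3) = 560 and C(16,4) = 1820, so r = 4.

4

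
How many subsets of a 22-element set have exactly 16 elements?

74613

Choose the 16 positions: C(22,16) = 74613.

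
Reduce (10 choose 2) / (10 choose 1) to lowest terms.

C(n,k+1)/C(n,k) = (n−k)/(k+1) = (10−1)/(1+1) = 9/2.

9/2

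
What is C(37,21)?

12875774670

C(37,21) = C(37,16) by symmetry.
C(37,16) = (37·36·35·34·33·32·31·30·29·28·27·26·25·24·23·22) / 16! = 269397128065642536960000 / 20922789888000 = 12875774670.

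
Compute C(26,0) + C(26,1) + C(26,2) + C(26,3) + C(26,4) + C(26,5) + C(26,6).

1 + 26 + 325 + 2600 + 14950 + 65780 + 230230 = 313912.

313912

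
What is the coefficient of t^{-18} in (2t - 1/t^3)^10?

General term: C(10,j)·(2t)^j·(-1/t^3)^(10-j), with t-exponent 1j − 3(10−j) = 4j − 30.
Set 4j − 30 = -18: j = 3.
C(10,3) = 120; 2^3 = 8; (-1)^7 = -1.
Coefficient = 120 · 8 · (-1) = -960.

-960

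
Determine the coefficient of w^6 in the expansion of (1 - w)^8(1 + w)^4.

28

Coefficient of w^6 = Σ_{j} C(8,j)·(-1)^j·C(4,6-j)·1^(6-j) for j from 2 to 6.
= 28 + (-224) + 420 + (-224) + 28 = 28.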